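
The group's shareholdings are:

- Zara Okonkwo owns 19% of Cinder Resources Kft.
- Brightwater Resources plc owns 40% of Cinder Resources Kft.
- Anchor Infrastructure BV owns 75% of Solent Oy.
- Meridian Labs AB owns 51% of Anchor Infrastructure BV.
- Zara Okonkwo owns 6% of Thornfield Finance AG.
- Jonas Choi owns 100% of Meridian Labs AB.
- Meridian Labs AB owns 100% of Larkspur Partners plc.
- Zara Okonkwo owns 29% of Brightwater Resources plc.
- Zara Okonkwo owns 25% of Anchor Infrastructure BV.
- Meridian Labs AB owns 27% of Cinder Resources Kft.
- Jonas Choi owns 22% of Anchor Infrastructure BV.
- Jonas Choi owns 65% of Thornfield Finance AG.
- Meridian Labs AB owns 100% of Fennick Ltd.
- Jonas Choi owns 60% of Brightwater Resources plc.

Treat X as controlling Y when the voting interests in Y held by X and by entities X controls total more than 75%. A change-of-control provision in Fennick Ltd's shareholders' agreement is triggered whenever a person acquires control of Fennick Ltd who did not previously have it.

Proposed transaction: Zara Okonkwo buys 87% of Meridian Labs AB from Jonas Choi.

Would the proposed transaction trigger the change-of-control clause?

The purchase adds only to Zara's holdings (Jonas's stake shrinks), so Zara is the only person who could newly come to control Fennick.
Zara's largest direct stake is 29% in Brightwater, which does not meet the threshold, so Zara controls no company.
Neither Zara nor any entity Zara controls holds any voting interest in Fennick.
So before the transaction, Zara does not control Fennick.
After the purchase, Zara holds 87% of Meridian directly, and Jonas's stake falls to 13%.
Zara holds 87% of Meridian, so Zara controls Meridian.
Meridian holds 100% of Fennick, so Zara controls Fennick.
Zara did not control Fennick before and does after, so the clause is triggered.

Yes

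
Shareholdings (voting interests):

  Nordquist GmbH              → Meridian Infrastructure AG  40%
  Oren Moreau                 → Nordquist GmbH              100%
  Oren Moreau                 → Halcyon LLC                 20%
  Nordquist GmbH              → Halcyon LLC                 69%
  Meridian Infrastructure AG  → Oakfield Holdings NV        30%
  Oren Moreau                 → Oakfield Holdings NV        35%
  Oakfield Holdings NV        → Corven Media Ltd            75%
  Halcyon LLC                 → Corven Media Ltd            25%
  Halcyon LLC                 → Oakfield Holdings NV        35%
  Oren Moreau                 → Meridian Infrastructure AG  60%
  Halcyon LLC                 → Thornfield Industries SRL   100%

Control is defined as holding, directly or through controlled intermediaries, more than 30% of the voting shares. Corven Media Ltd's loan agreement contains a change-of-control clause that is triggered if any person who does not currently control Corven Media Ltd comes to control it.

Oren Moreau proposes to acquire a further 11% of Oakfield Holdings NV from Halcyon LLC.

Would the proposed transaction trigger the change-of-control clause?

The purchase adds only to Oren's holdings (Halcyon's stake shrinks), so Oren is the only person who could newly come to control Corven.
Oren holds 100% of Nordquist, so Oren controls Nordquist.
Nordquist and Oren together hold 69% + 20% = 89% of Halcyon, so Oren controls Halcyon.
Nordquist and Oren together hold 40% + 60% = 100% of Meridian, so Oren controls Meridian.
Halcyon and Meridian and Oren together hold 35% + 30% + 35% = 100% of Oakfield, so Oren controls Oakfield.
Oakfield and Halcyon together hold 75% + 25% = 100% of Corven, so Oren controls Corven.
So Oren already controls Corven before the transaction.
After the purchase, Oren's direct stake in Oakfield rises to 35% + 11% = 46%, and Halcyon's stake falls to 24%.
Oren controlled Corven already, so this is not a new person acquiring control; every other person's position is unchanged or reduced.
No new person acquires control, so the clause is not triggered.

No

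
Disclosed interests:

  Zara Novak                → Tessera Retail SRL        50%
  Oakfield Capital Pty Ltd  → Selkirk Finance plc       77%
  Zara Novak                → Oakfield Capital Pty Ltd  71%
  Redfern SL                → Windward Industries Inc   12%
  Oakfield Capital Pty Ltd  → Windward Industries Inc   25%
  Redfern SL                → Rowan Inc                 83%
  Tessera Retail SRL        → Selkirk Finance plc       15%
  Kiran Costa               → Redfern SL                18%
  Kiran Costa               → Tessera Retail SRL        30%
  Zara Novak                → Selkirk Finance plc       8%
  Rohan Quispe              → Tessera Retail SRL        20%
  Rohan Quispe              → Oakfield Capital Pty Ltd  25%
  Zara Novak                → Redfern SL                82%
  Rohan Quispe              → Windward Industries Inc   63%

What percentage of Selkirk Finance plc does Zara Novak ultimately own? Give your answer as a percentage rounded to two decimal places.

Zara reaches Selkirk along 3 paths.
Via Oakfield: 71% × 77% = 54.67%.
Direct stake: 8% = 8%.
Via Tessera: 50% × 15% = 7.5%.
Total: 54.67% + 8% + 7.5% = 70.17%.

70.17%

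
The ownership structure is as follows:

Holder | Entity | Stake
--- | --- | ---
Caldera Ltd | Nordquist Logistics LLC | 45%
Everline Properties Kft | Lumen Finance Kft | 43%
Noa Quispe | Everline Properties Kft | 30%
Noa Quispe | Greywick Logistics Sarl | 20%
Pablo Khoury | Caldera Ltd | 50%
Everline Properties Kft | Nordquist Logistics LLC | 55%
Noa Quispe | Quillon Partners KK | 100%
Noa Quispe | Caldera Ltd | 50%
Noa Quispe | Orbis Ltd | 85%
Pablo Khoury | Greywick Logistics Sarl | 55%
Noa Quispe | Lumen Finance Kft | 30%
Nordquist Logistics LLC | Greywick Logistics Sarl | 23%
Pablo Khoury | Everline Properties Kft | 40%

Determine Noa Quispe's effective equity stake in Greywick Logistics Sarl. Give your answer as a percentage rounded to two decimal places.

28.97%

Noa reaches Greywick along 3 paths.
Via Everline → Nordquist: 30% × 55% × 23% = 3.795%.
Via Caldera → Nordquist: 50% × 45% × 23% = 5.175%.
Direct stake: 20% = 20%.
Total: 3.795% + 5.175% + 20% = 28.97%.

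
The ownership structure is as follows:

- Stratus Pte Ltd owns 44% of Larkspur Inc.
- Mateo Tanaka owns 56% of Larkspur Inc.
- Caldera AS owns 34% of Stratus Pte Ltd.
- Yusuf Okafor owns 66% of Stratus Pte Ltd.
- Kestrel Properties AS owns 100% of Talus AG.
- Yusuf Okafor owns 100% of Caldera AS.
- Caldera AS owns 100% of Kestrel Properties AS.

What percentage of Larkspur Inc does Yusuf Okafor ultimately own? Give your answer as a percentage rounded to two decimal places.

44.00%

Yusuf reaches Larkspur along 2 paths.
Via Caldera → Stratus: 100% × 34% × 44% = 14.96%.
Via Stratus: 66% × 44% = 29.04%.
Total: 14.96% + 29.04% = 44%.
Rounded: 44.00%.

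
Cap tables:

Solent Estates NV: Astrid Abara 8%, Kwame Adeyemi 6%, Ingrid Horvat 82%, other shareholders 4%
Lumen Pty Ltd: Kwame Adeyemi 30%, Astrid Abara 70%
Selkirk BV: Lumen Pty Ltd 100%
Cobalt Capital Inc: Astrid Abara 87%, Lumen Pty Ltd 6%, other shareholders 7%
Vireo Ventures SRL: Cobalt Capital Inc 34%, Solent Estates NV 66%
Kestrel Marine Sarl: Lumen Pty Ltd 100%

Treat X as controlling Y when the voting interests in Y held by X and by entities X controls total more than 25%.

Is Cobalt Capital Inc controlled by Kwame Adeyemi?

Kwame holds 30% of Lumen, so Kwame controls Lumen.
Lumen holds 100% of Selkirk, so Kwame controls Selkirk.
Lumen holds 100% of Kestrel, so Kwame controls Kestrel.
In Cobalt, Kwame's side holds only 6%, not > 25%.
So Kwame does not control Cobalt.

No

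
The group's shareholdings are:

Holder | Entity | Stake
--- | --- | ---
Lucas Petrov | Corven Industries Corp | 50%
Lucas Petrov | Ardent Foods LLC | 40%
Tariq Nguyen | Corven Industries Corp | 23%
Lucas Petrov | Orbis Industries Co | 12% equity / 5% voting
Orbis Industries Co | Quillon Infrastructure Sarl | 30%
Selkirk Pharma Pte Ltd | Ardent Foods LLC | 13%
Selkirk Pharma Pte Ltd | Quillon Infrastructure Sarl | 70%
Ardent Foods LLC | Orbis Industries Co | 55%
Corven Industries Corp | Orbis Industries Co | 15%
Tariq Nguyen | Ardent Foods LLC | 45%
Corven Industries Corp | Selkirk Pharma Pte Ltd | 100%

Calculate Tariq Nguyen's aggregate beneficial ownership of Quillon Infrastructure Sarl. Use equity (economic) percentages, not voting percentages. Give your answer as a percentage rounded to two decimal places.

Tariq reaches Quillon along 4 paths.
Via Corven → Selkirk: 23% × 100% × 70% = 16.1%.
Via Ardent → Orbis: 45% × 55% × 30% = 7.425%.
Via Corven → Selkirk → Ardent → Orbis: 23% × 100% × 13% × 55% × 30% = 0.49335%.
Via Corven → Orbis: 23% × 15% × 30% = 1.035%.
Total: 16.1% + 7.425% + 0.49335% + 1.035% = 25.05335%.
Rounded: 25.05%.

25.05%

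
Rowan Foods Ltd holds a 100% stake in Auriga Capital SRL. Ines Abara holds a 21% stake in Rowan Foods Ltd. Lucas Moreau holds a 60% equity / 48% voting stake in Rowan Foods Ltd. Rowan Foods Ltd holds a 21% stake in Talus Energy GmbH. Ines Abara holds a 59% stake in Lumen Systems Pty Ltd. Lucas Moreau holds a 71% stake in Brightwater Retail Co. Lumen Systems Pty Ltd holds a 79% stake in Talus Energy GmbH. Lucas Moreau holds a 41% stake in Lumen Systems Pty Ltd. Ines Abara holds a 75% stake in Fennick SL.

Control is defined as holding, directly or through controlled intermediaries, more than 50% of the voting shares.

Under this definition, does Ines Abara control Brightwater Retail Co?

Ines holds 59% of Lumen, so Ines controls Lumen.
Lumen holds 79% of Talus, so Ines controls Talus.
Ines holds 75% of Fennick, so Ines controls Fennick.
Neither Ines nor any entity Ines controls holds any voting interest in Brightwater.
So Ines does not control Brightwater.

No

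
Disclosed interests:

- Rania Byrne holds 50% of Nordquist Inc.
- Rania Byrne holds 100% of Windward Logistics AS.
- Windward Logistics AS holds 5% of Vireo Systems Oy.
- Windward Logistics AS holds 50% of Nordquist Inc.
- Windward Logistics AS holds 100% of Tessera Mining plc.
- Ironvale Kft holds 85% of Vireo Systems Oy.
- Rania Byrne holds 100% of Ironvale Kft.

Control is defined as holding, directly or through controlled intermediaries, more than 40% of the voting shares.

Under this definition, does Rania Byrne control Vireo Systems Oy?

Rania holds 100% of Ironvale, so Rania controls Ironvale.
Rania holds 100% of Windward, so Rania controls Windward.
Windward and Ironvale together hold 5% + 85% = 90% of Vireo, so Rania controls Vireo.

Yes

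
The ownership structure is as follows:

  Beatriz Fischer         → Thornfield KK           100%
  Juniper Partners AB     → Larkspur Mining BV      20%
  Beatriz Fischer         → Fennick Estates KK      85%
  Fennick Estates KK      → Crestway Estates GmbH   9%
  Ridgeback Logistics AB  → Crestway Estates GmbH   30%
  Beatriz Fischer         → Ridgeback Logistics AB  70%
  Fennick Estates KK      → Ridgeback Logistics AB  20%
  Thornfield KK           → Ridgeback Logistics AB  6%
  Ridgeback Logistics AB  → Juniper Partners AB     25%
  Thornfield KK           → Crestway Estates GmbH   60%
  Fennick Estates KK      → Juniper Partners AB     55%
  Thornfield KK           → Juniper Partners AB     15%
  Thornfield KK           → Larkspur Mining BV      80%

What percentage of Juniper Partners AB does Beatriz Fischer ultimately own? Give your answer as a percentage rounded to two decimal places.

Beatriz reaches Juniper along 5 paths.
Via Fennick: 85% × 55% = 46.75%.
Via Ridgeback: 70% × 25% = 17.5%.
Via Thornfield → Ridgeback: 100% × 6% × 25% = 1.5%.
Via Fennick → Ridgeback: 85% × 20% × 25% = 4.25%.
Via Thornfield: 100% × 15% = 15%.
Total: 46.75% + 17.5% + 1.5% + 4.25% + 15% = 85%.
Rounded: 85.00%.

85.00%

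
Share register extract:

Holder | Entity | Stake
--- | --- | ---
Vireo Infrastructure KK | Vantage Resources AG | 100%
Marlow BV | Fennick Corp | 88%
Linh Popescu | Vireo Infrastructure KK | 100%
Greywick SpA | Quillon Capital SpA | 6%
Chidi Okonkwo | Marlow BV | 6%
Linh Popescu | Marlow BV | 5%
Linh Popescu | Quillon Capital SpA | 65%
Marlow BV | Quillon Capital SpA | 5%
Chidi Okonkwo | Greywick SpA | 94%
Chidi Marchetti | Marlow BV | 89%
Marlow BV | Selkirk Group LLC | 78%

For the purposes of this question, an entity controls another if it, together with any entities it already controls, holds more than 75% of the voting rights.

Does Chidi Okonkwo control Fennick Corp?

No

Chidi Okonkwo holds 94% of Greywick, so Chidi Okonkwo controls Greywick.
Neither Chidi Okonkwo nor any entity Chidi Okonkwo controls holds any voting interest in Fennick.
So Chidi Okonkwo does not control Fennick.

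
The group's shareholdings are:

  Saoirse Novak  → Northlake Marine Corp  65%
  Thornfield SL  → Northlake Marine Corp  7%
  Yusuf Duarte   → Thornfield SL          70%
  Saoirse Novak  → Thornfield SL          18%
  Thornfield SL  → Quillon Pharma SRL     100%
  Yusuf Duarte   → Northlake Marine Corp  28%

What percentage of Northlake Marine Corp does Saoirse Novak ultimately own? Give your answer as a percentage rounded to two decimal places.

66.26%

Saoirse reaches Northlake along 2 paths.
Via Thornfield: 18% × 7% = 1.26%.
Direct stake: 65% = 65%.
Total: 1.26% + 65% = 66.26%.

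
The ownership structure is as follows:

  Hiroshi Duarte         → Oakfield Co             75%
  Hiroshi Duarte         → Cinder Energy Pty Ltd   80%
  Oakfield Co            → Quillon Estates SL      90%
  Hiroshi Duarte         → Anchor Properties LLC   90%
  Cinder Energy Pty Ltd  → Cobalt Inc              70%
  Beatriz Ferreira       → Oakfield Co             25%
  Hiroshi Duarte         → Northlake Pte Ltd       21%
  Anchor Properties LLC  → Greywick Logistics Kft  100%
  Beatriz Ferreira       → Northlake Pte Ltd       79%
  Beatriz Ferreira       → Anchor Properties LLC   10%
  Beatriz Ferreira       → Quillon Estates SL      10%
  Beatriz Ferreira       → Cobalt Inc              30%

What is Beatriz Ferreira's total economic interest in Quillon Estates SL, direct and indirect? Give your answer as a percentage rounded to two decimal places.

Beatriz reaches Quillon along 2 paths.
Direct stake: 10% = 10%.
Via Oakfield: 25% × 90% = 22.5%.
Total: 10% + 22.5% = 32.5%.
Rounded: 32.50%.

32.50%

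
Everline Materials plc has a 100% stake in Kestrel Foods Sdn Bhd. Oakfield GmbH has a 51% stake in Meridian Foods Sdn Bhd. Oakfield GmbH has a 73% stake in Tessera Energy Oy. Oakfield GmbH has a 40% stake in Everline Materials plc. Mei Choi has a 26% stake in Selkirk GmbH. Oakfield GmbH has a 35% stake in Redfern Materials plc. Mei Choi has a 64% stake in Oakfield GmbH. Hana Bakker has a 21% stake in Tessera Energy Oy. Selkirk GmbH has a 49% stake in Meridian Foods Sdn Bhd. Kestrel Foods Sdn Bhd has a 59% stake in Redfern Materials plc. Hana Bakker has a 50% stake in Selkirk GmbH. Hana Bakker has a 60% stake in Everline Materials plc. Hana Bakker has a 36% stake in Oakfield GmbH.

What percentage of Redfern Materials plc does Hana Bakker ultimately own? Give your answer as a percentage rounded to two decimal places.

Hana reaches Redfern along 3 paths.
Via Oakfield: 36% × 35% = 12.6%.
Via Oakfield → Everline → Kestrel: 36% × 40% × 100% × 59% = 8.496%.
Via Everline → Kestrel: 60% × 100% × 59% = 35.4%.
Total: 12.6% + 8.496% + 35.4% = 56.496%.
Rounded: 56.50%.

56.50%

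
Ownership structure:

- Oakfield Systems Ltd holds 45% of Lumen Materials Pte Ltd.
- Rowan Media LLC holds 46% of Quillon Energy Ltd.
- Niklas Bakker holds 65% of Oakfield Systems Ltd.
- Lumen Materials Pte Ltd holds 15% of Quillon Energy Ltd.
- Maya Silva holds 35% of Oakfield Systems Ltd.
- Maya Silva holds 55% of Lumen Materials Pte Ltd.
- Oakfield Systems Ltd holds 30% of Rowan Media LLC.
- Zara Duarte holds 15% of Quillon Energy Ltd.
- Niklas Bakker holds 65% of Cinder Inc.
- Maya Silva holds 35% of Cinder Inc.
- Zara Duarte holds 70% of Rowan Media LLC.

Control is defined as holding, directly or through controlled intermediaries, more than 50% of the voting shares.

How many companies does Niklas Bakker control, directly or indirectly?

Niklas holds 65% of Oakfield, so Niklas controls Oakfield.
Niklas holds 65% of Cinder, so Niklas controls Cinder.
No other company's threshold is met.
Niklas controls 2 companies.

2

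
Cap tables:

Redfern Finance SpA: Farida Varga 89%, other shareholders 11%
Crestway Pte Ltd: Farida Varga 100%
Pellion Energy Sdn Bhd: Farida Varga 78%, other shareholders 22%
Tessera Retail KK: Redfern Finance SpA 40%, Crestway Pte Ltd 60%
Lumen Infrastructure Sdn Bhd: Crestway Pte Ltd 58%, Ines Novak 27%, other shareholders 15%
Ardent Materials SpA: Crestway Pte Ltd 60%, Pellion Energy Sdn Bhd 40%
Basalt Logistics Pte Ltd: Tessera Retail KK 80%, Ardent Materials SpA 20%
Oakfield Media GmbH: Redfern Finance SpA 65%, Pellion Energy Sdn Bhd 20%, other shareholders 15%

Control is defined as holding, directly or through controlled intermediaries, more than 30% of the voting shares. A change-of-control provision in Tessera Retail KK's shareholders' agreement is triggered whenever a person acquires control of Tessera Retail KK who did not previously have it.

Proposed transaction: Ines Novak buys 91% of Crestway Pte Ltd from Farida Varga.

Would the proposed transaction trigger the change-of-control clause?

The purchase adds only to Ines's holdings (Farida's stake shrinks), so Ines is the only person who could newly come to control Tessera.
Ines's largest direct stake is 27% in Lumen, which does not meet the threshold, so Ines controls no company.
Neither Ines nor any entity Ines controls holds any voting interest in Tessera.
So before the transaction, Ines does not control Tessera.
After the purchase, Ines holds 91% of Crestway directly, and Farida's stake falls to 9%.
Ines holds 91% of Crestway, so Ines controls Crestway.
Crestway holds 60% of Tessera, so Ines controls Tessera.
Ines did not control Tessera before and does after, so the clause is triggered.

Yes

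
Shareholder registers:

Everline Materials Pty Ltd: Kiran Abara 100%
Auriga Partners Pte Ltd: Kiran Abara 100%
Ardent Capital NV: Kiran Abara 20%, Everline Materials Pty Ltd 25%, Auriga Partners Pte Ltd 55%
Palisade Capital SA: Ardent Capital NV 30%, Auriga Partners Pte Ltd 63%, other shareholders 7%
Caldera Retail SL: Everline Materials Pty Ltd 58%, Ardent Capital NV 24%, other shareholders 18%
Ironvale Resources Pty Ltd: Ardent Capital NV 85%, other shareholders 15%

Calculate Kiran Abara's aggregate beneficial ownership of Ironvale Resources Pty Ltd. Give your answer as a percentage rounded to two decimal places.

Kiran reaches Ironvale along 3 paths.
Via Ardent: 20% × 85% = 17%.
Via Everline → Ardent: 100% × 25% × 85% = 21.25%.
Via Auriga → Ardent: 100% × 55% × 85% = 46.75%.
Total: 17% + 21.25% + 46.75% = 85%.
Rounded: 85.00%.

85.00%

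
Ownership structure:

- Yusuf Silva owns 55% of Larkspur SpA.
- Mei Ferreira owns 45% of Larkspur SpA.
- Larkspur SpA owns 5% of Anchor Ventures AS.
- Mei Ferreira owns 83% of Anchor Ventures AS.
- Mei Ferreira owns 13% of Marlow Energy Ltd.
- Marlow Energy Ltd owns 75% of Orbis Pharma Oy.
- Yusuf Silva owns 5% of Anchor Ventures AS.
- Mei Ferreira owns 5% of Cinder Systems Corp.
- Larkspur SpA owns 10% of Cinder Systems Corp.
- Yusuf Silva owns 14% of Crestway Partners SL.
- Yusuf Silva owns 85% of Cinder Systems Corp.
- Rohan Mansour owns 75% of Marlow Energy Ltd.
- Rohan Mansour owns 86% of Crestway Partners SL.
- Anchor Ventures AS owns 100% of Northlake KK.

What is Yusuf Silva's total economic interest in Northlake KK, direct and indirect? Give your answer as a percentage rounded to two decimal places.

7.75%

Yusuf reaches Northlake along 2 paths.
Via Larkspur → Anchor: 55% × 5% × 100% = 2.75%.
Via Anchor: 5% × 100% = 5%.
Total: 2.75% + 5% = 7.75%.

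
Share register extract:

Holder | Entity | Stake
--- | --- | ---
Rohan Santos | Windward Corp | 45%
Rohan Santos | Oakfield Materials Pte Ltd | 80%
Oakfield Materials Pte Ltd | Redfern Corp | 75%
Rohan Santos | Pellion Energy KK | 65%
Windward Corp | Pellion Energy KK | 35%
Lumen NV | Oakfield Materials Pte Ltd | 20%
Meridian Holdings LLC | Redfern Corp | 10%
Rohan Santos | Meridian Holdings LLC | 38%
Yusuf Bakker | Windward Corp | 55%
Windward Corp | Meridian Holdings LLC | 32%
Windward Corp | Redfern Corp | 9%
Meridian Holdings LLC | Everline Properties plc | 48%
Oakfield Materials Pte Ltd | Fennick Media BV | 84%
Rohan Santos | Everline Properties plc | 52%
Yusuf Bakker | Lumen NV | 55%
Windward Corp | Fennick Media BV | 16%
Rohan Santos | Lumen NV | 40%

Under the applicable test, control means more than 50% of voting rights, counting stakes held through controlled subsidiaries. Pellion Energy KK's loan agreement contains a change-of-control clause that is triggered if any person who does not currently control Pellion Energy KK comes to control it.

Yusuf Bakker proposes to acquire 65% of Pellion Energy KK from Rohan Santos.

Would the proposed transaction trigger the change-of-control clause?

Yes

The purchase adds only to Yusuf's holdings (Rohan's stake shrinks), so Yusuf is the only person who could newly come to control Pellion.
Yusuf holds 55% of Windward, so Yusuf controls Windward.
Yusuf holds 55% of Lumen, so Yusuf controls Lumen.
In Pellion, Yusuf's side holds only 35%, not > 50%.
So before the transaction, Yusuf does not control Pellion.
After the purchase, Yusuf holds 65% of Pellion directly, and Rohan's stake falls to 0%.
Windward and Yusuf together hold 35% + 65% = 100% of Pellion, so Yusuf controls Pellion.
Yusuf did not control Pellion before and does after, so the clause is triggered.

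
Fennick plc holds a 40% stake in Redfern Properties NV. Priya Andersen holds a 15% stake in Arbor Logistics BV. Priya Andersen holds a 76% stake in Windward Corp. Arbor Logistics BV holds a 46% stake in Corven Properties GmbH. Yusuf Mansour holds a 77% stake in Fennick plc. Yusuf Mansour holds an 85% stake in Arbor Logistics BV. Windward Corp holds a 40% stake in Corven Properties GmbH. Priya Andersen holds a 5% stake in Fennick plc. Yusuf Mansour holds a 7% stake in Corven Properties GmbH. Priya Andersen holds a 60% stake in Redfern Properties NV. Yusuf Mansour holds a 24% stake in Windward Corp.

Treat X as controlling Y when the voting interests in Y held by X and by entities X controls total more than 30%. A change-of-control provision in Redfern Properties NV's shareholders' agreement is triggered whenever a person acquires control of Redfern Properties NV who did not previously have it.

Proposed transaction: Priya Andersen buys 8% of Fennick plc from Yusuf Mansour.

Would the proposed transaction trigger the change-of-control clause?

No

The purchase adds only to Priya's holdings (Yusuf's stake shrinks), so Priya is the only person who could newly come to control Redfern.
Priya holds 60% of Redfern, so Priya controls Redfern.
So Priya already controls Redfern before the transaction.
After the purchase, Priya's direct stake in Fennick rises to 5% + 8% = 13%, and Yusuf's stake falls to 69%.
Priya controlled Redfern already, so this is not a new person acquiring control; every other person's position is unchanged or reduced.
No new person acquires control, so the clause is not triggered.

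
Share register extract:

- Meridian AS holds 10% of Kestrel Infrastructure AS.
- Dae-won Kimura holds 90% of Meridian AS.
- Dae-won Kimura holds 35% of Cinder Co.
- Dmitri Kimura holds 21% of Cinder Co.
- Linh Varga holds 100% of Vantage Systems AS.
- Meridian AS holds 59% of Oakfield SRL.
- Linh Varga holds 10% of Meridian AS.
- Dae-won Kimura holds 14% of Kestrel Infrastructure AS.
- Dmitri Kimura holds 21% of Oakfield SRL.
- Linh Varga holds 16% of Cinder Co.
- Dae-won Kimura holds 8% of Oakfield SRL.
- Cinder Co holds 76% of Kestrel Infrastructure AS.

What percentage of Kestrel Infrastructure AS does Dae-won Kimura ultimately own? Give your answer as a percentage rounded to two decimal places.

Dae-won reaches Kestrel along 3 paths.
Via Meridian: 90% × 10% = 9%.
Via Cinder: 35% × 76% = 26.6%.
Direct stake: 14% = 14%.
Total: 9% + 26.6% + 14% = 49.6%.
Rounded: 49.60%.

49.60%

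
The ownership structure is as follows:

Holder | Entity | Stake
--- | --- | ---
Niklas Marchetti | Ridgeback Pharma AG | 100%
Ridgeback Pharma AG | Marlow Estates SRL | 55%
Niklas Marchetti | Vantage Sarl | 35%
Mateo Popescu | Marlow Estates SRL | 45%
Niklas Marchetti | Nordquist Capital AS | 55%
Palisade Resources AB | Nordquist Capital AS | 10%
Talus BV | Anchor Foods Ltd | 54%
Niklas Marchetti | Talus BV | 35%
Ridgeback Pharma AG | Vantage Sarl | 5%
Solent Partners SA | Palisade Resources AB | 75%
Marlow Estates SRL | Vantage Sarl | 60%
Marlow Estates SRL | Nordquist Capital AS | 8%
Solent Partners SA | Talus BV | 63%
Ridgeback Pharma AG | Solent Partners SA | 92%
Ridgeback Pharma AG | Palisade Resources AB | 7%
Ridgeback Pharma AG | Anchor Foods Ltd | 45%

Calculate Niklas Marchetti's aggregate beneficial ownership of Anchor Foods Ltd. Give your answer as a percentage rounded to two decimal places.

Niklas reaches Anchor along 3 paths.
Via Ridgeback → Solent → Talus: 100% × 92% × 63% × 54% = 31.2984%.
Via Talus: 35% × 54% = 18.9%.
Via Ridgeback: 100% × 45% = 45%.
Total: 31.2984% + 18.9% + 45% = 95.1984%.
Rounded: 95.20%.

95.20%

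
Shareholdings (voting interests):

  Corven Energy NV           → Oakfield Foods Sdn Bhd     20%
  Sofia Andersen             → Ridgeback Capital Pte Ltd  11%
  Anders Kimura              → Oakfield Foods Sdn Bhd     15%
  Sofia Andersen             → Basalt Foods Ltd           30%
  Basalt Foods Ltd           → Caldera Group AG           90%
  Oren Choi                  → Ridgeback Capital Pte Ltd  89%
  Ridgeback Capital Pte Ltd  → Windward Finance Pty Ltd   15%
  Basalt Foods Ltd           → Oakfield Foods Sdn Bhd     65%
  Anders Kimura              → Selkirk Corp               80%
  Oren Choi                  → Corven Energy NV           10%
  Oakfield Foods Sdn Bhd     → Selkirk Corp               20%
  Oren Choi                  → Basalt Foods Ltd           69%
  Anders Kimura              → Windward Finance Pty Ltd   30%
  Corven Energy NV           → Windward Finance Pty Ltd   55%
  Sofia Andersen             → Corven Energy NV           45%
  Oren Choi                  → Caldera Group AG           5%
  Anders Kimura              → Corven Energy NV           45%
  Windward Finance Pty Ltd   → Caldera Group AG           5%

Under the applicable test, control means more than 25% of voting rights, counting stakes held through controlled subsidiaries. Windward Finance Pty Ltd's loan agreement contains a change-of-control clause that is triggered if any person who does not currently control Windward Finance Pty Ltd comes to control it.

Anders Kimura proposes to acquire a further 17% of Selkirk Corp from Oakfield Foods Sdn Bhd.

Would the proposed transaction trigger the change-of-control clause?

No

The purchase adds only to Anders's holdings (Oakfield's stake shrinks), so Anders is the only person who could newly come to control Windward.
Anders holds 45% of Corven, so Anders controls Corven.
Anders and Corven together hold 30% + 55% = 85% of Windward, so Anders controls Windward.
So Anders already controls Windward before the transaction.
After the purchase, Anders's direct stake in Selkirk rises to 80% + 17% = 97%, and Oakfield's stake falls to 3%.
Anders controlled Windward already, so this is not a new person acquiring control; every other person's position is unchanged or reduced.
No new person acquires control, so the clause is not triggered.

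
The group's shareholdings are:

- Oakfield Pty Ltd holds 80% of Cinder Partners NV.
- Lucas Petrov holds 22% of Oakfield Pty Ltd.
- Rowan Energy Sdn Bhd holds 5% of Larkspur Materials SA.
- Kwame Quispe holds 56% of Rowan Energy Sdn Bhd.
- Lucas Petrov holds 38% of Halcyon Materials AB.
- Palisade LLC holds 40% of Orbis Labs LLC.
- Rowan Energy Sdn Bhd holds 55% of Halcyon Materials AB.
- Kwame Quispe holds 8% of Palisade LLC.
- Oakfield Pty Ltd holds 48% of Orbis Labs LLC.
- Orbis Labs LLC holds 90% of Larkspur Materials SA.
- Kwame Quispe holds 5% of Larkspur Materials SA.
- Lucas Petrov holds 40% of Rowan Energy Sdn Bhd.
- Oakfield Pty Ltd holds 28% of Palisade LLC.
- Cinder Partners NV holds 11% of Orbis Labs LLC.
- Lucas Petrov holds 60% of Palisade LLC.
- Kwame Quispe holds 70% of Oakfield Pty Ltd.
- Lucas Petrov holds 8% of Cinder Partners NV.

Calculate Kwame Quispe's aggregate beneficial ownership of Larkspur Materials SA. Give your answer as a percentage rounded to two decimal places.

Kwame reaches Larkspur along 6 paths.
Direct stake: 5% = 5%.
Via Oakfield → Palisade → Orbis: 70% × 28% × 40% × 90% = 7.056%.
Via Palisade → Orbis: 8% × 40% × 90% = 2.88%.
Via Oakfield → Orbis: 70% × 48% × 90% = 30.24%.
Via Oakfield → Cinder → Orbis: 70% × 80% × 11% × 90% = 5.544%.
Via Rowan: 56% × 5% = 2.8%.
Total: 5% + 7.056% + 2.88% + 30.24% + 5.544% + 2.8% = 53.52%.

53.52%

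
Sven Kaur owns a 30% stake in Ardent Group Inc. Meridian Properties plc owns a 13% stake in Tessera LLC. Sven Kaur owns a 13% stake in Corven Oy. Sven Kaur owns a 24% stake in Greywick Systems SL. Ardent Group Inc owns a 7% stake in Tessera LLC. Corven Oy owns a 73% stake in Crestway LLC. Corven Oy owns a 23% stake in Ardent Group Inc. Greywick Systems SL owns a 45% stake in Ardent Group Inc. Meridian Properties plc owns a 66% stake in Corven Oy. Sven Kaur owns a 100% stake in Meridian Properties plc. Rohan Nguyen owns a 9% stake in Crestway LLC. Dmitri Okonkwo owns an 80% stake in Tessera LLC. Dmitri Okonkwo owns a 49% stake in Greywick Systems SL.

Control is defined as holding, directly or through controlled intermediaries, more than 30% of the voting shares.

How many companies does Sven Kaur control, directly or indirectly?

4

Sven holds 100% of Meridian, so Sven controls Meridian.
Sven and Meridian together hold 13% + 66% = 79% of Corven, so Sven controls Corven.
Corven holds 73% of Crestway, so Sven controls Crestway.
Sven and Corven together hold 30% + 23% = 53% of Ardent, so Sven controls Ardent.
No other company's threshold is met.
Sven controls 4 companies.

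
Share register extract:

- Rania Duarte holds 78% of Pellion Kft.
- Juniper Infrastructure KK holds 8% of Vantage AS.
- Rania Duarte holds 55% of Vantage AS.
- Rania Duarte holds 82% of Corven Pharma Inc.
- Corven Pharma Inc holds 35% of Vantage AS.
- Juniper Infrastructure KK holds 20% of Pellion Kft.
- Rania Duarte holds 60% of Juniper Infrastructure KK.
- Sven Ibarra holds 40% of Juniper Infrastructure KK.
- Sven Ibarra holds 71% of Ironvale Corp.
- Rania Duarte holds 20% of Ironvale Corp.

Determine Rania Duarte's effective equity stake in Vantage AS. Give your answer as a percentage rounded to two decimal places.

88.50%

Rania reaches Vantage along 3 paths.
Direct stake: 55% = 55%.
Via Corven: 82% × 35% = 28.7%.
Via Juniper: 60% × 8% = 4.8%.
Total: 55% + 28.7% + 4.8% = 88.5%.
Rounded: 88.50%.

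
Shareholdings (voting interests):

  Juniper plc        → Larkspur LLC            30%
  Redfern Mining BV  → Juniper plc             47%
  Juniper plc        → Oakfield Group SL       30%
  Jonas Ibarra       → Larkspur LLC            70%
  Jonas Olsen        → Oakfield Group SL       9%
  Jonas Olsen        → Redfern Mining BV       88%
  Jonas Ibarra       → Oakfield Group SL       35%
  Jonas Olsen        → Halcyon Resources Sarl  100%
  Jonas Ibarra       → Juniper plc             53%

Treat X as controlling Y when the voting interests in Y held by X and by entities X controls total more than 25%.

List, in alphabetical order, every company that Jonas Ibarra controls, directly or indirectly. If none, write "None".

Jonas Ibarra holds 53% of Juniper, so Jonas Ibarra controls Juniper.
Jonas Ibarra and Juniper together hold 70% + 30% = 100% of Larkspur, so Jonas Ibarra controls Larkspur.
Juniper and Jonas Ibarra together hold 30% + 35% = 65% of Oakfield, so Jonas Ibarra controls Oakfield.
No other company's threshold is met.

Juniper plc, Larkspur LLC, Oakfield Group SL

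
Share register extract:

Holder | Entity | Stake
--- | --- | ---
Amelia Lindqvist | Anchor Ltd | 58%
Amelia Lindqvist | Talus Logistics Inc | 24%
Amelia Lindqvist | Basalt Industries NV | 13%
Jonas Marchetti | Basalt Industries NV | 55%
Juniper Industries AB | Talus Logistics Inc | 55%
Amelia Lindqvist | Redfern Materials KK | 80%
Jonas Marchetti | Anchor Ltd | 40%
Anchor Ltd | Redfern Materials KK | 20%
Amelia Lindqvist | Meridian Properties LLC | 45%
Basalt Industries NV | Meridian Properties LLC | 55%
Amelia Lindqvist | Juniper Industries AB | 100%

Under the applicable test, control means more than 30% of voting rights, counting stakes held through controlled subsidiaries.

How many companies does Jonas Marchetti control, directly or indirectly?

3

Jonas holds 55% of Basalt, so Jonas controls Basalt.
Jonas holds 40% of Anchor, so Jonas controls Anchor.
Basalt holds 55% of Meridian, so Jonas controls Meridian.
No other company's threshold is met.
Jonas controls 3 companies.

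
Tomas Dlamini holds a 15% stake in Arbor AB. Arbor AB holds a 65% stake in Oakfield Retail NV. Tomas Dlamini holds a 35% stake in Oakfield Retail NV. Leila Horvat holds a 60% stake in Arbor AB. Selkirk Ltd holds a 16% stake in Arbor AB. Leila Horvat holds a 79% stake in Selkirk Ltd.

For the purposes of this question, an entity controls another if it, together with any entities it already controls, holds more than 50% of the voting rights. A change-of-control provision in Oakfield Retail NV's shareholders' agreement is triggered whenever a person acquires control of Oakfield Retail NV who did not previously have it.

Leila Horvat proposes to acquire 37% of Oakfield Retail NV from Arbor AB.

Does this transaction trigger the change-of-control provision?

The purchase adds only to Leila's holdings (Arbor's stake shrinks), so Leila is the only person who could newly come to control Oakfield.
Leila holds 79% of Selkirk, so Leila controls Selkirk.
Leila and Selkirk together hold 60% + 16% = 76% of Arbor, so Leila controls Arbor.
Arbor holds 65% of Oakfield, so Leila controls Oakfield.
So Leila already controls Oakfield before the transaction.
After the purchase, Leila holds 37% of Oakfield directly, and Arbor's stake falls to 28%.
Leila controlled Oakfield already, so this is not a new person acquiring control; every other person's position is unchanged or reduced.
No new person acquires control, so the clause is not triggered.

No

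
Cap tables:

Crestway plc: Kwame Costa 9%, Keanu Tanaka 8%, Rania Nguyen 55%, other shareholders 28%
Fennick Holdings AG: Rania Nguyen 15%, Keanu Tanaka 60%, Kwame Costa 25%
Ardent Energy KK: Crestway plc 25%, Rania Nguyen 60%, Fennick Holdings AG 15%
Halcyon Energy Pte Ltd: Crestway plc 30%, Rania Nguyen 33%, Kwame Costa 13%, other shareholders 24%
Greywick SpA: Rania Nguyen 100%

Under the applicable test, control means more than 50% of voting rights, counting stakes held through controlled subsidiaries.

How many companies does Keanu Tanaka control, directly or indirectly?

1

Keanu holds 60% of Fennick, so Keanu controls Fennick.
No other company's threshold is met.
Keanu controls 1 company.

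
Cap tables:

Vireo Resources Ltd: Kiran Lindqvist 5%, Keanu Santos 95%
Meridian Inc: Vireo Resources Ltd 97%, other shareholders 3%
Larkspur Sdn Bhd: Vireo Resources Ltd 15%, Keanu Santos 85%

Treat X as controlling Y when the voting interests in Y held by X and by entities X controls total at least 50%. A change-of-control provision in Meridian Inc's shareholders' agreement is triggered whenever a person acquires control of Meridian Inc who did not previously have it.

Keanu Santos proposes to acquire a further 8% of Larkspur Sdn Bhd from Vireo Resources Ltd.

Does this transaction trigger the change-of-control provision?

The purchase adds only to Keanu's holdings (Vireo's stake shrinks), so Keanu is the only person who could newly come to control Meridian.
Keanu holds 95% of Vireo, so Keanu controls Vireo.
Vireo holds 97% of Meridian, so Keanu controls Meridian.
So Keanu already controls Meridian before the transaction.
After the purchase, Keanu's direct stake in Larkspur rises to 85% + 8% = 93%, and Vireo's stake falls to 7%.
Keanu controlled Meridian already, so this is not a new person acquiring control; every other person's position is unchanged or reduced.
No new person acquires control, so the clause is not triggered.

No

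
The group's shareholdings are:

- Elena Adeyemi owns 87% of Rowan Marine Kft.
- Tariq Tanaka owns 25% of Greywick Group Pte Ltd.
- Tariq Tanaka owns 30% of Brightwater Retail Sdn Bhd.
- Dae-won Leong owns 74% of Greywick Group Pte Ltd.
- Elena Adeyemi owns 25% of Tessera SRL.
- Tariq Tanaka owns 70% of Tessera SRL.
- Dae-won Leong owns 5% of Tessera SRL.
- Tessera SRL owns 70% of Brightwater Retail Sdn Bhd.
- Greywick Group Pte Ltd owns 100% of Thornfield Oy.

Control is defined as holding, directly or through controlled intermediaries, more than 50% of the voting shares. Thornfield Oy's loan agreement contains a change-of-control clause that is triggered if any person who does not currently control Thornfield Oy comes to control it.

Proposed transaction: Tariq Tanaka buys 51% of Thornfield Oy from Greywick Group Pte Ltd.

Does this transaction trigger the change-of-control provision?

The purchase adds only to Tariq's holdings (Greywick's stake shrinks), so Tariq is the only person who could newly come to control Thornfield.
Tariq holds 70% of Tessera, so Tariq controls Tessera.
Tessera and Tariq together hold 70% + 30% = 100% of Brightwater, so Tariq controls Brightwater.
Neither Tariq nor any entity Tariq controls holds any voting interest in Thornfield.
So before the transaction, Tariq does not control Thornfield.
After the purchase, Tariq holds 51% of Thornfield directly, and Greywick's stake falls to 49%.
Tariq holds 51% of Thornfield, so Tariq controls Thornfield.
Tariq did not control Thornfield before and does after, so the clause is triggered.

Yes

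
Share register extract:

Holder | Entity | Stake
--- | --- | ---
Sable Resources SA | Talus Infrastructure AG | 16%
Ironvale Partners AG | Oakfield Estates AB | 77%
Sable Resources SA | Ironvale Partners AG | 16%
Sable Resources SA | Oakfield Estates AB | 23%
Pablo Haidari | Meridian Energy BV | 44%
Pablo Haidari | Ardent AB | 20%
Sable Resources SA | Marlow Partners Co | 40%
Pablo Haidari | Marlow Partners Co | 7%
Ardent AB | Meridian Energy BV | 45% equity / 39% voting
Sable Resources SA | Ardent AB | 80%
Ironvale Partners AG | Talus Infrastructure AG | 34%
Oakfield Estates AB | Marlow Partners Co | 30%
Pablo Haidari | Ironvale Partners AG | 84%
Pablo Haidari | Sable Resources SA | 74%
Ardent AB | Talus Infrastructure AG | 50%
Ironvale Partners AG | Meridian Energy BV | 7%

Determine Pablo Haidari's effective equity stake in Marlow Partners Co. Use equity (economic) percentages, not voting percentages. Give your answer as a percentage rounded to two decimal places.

63.85%

Pablo reaches Marlow along 5 paths.
Via Sable → Ironvale → Oakfield: 74% × 16% × 77% × 30% = 2.73504%.
Via Ironvale → Oakfield: 84% × 77% × 30% = 19.404%.
Via Sable → Oakfield: 74% × 23% × 30% = 5.106%.
Direct stake: 7% = 7%.
Via Sable: 74% × 40% = 29.6%.
Total: 2.73504% + 19.404% + 5.106% + 7% + 29.6% = 63.84504%.
Rounded: 63.85%.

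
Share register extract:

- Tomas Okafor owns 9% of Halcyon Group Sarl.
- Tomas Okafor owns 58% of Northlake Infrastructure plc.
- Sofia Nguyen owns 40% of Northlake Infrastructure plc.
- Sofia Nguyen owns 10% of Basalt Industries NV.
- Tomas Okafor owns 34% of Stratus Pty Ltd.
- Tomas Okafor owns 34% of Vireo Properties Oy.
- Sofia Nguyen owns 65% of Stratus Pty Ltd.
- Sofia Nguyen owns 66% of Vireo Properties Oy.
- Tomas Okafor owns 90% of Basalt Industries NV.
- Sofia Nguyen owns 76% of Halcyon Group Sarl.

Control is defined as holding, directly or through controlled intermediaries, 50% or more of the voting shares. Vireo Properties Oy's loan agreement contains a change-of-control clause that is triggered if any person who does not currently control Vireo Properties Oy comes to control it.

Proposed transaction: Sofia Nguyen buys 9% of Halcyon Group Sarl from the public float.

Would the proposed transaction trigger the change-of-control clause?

The purchase changes only Sofia's holdings, so Sofia is the only person who could newly come to control Vireo.
Sofia holds 66% of Vireo, so Sofia controls Vireo.
So Sofia already controls Vireo before the transaction.
After the purchase, Sofia's direct stake in Halcyon rises to 76% + 9% = 85%.
Sofia controlled Vireo already, so this is not a new person acquiring control; every other person's position is unchanged or reduced.
No new person acquires control, so the clause is not triggered.

No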